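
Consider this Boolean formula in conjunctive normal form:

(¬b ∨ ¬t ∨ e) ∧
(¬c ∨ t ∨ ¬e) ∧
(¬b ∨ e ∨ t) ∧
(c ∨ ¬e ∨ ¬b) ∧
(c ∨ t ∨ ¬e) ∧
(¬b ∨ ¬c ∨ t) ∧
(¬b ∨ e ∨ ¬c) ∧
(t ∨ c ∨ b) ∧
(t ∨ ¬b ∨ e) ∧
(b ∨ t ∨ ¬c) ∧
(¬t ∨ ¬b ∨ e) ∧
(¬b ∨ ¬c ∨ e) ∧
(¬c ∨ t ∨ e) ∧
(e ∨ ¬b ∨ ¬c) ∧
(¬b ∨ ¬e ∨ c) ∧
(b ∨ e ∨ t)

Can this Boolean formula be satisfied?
Yes

Yes, the formula is satisfiable.

One satisfying assignment is: e=False, t=True, c=False, b=False

Verification: With this assignment, all 16 clauses evaluate to true.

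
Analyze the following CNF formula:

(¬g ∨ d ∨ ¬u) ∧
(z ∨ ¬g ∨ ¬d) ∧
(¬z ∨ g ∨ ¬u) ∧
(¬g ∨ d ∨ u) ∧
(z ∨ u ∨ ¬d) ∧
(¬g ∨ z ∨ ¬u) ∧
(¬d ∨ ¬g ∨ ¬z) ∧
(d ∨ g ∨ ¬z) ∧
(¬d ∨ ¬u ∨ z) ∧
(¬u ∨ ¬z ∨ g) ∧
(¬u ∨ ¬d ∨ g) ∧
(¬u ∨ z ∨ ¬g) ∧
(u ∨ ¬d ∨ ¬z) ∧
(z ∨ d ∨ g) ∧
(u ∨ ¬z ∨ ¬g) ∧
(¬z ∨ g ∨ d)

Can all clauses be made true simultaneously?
No

No, the formula is not satisfiable.

No assignment of truth values to the variables can make all 16 clauses true simultaneously.

The formula is UNSAT (unsatisfiable).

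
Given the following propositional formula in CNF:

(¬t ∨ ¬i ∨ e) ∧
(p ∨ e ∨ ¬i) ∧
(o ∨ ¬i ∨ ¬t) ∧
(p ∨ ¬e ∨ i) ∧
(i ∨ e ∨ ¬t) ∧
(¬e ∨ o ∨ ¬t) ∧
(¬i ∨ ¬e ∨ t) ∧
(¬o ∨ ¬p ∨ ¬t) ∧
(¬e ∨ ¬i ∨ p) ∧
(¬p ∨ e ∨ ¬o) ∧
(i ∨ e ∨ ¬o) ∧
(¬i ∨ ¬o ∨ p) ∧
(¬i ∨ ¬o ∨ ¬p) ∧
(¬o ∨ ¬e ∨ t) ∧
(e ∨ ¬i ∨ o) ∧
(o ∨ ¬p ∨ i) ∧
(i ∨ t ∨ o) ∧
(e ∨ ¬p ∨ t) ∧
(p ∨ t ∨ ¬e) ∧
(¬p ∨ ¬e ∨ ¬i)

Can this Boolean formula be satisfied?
No

No, the formula is not satisfiable.

No assignment of truth values to the variables can make all 20 clauses true simultaneously.

The formula is UNSAT (unsatisfiable).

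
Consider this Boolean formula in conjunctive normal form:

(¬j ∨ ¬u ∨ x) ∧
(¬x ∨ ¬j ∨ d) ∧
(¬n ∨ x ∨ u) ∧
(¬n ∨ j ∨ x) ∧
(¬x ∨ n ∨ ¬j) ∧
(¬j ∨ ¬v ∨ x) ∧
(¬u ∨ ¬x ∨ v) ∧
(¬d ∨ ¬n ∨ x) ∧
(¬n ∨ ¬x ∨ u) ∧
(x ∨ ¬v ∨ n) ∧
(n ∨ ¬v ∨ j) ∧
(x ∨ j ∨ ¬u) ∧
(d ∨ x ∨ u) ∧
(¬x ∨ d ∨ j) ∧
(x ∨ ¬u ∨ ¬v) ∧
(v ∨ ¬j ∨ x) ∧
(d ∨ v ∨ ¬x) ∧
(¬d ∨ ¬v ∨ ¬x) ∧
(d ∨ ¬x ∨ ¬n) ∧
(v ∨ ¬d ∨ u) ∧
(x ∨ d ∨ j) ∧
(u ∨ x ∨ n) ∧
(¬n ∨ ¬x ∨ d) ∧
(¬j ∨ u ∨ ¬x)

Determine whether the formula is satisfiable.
No

No, the formula is not satisfiable.

No assignment of truth values to the variables can make all 24 clauses true simultaneously.

The formula is UNSAT (unsatisfiable).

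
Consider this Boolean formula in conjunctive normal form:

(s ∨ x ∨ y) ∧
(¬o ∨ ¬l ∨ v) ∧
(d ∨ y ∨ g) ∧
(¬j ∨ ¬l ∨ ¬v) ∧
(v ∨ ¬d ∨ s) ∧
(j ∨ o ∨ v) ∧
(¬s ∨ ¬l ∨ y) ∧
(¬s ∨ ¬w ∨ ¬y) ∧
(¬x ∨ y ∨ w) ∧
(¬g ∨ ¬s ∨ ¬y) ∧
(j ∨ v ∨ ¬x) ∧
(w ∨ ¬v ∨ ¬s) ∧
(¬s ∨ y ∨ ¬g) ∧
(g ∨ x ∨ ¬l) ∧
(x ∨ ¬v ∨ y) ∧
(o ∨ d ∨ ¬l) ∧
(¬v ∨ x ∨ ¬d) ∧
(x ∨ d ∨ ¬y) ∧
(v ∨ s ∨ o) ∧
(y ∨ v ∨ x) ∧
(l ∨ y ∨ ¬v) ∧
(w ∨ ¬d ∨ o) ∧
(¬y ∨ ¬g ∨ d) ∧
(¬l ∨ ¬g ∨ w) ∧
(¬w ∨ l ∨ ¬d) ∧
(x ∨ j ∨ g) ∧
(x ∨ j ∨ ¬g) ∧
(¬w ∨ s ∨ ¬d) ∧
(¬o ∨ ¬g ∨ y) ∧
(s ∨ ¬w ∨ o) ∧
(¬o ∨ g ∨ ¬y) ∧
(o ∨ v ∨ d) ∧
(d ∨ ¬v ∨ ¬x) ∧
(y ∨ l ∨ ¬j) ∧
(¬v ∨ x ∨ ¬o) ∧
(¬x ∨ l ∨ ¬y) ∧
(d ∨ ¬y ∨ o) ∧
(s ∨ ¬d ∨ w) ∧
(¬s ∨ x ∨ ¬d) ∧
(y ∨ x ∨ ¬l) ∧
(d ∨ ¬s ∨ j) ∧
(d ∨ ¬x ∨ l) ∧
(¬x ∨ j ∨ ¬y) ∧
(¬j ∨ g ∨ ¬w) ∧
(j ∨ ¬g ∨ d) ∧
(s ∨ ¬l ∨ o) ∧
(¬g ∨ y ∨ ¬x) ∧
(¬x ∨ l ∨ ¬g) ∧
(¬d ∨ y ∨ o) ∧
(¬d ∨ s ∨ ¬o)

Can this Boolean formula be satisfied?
No

No, the formula is not satisfiable.

No assignment of truth values to the variables can make all 50 clauses true simultaneously.

The formula is UNSAT (unsatisfiable).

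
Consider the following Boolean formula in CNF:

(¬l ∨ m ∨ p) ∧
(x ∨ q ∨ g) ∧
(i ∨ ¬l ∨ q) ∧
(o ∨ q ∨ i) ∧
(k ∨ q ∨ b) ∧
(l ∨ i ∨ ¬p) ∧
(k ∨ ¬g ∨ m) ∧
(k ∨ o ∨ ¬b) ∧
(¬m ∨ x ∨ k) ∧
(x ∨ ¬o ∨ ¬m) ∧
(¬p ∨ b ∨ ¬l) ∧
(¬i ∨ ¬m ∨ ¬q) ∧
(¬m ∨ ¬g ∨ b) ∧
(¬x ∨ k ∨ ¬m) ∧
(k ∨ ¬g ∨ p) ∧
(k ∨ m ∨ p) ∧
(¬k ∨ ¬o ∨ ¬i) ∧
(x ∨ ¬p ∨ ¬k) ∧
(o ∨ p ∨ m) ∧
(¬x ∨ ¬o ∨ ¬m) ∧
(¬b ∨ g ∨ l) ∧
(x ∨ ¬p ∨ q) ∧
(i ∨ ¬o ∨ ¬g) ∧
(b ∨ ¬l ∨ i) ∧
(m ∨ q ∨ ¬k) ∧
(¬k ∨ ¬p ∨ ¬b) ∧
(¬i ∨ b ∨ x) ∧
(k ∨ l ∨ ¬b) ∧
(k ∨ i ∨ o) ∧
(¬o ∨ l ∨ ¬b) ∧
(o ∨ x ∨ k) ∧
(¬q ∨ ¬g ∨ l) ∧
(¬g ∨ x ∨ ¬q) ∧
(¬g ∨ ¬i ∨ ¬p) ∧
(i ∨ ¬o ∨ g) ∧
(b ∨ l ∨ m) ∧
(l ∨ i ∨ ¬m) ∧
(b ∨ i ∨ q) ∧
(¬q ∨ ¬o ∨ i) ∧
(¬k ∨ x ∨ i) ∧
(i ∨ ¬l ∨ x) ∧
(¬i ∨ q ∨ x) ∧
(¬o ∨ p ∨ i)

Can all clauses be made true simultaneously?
Yes

Yes, the formula is satisfiable.

One satisfying assignment is: b=False, x=True, l=True, g=False, m=True, p=False, i=True, k=True, o=False, q=False

Verification: With this assignment, all 43 clauses evaluate to true.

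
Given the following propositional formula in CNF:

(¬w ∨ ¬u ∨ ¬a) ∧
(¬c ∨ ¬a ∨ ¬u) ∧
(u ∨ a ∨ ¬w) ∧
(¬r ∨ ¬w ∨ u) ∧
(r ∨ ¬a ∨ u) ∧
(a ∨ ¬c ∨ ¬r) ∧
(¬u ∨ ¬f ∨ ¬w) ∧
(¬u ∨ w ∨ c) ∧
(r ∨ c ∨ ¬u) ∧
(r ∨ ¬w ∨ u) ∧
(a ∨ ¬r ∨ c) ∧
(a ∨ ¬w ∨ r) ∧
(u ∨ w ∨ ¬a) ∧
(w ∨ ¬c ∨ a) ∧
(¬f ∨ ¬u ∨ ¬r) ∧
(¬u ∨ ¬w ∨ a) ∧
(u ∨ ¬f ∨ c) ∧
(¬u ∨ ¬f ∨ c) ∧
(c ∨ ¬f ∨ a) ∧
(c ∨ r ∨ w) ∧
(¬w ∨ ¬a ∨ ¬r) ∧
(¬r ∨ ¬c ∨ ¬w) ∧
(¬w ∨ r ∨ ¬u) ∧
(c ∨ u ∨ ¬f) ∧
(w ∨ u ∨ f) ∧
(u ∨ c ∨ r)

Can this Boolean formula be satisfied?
No

No, the formula is not satisfiable.

No assignment of truth values to the variables can make all 26 clauses true simultaneously.

The formula is UNSAT (unsatisfiable).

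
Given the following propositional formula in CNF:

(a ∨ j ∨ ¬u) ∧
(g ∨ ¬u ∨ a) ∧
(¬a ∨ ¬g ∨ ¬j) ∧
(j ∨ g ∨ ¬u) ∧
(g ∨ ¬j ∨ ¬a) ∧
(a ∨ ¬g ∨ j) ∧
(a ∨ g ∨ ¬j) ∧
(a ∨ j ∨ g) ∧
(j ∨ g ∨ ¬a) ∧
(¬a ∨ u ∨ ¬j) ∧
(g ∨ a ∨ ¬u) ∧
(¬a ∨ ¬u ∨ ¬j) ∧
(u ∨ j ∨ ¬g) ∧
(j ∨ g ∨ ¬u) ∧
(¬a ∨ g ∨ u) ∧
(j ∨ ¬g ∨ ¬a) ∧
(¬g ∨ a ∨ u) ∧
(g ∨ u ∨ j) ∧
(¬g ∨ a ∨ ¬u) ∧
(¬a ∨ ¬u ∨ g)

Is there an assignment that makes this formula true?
No

No, the formula is not satisfiable.

No assignment of truth values to the variables can make all 20 clauses true simultaneously.

The formula is UNSAT (unsatisfiable).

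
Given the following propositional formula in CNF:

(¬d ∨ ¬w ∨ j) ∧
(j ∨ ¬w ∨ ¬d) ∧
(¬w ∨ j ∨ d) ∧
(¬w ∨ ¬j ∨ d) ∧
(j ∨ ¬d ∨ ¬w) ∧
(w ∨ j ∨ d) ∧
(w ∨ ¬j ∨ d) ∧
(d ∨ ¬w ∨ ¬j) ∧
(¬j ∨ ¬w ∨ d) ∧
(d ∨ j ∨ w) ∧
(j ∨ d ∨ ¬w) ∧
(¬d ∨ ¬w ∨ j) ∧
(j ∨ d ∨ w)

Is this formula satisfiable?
Yes

Yes, the formula is satisfiable.

One satisfying assignment is: d=True, w=False, j=True

Verification: With this assignment, all 13 clauses evaluate to true.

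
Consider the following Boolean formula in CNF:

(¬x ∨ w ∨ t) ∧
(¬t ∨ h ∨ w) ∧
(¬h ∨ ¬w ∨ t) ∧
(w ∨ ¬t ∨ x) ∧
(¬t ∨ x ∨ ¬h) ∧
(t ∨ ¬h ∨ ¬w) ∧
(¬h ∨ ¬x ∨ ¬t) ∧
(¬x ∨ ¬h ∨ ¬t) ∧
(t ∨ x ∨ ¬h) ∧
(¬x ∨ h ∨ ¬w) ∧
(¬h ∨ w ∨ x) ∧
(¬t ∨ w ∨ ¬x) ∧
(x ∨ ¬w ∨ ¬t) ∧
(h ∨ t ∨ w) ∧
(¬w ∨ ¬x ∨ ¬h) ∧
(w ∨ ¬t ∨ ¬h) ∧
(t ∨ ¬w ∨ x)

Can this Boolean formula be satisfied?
No

No, the formula is not satisfiable.

No assignment of truth values to the variables can make all 17 clauses true simultaneously.

The formula is UNSAT (unsatisfiable).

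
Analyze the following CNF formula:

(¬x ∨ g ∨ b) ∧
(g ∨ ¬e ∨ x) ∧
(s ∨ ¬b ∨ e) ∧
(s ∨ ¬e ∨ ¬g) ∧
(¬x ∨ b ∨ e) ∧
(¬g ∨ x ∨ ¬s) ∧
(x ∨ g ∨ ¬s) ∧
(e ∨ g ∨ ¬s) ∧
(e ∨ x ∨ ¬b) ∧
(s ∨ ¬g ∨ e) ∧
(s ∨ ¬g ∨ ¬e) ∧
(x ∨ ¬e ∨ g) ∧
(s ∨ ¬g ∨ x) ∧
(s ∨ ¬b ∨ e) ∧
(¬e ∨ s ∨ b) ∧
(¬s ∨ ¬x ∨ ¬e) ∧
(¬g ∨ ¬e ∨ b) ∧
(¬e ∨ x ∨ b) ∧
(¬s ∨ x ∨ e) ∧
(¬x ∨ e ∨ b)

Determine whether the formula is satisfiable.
Yes

Yes, the formula is satisfiable.

One satisfying assignment is: g=False, s=False, b=False, x=False, e=False

Verification: With this assignment, all 20 clauses evaluate to true.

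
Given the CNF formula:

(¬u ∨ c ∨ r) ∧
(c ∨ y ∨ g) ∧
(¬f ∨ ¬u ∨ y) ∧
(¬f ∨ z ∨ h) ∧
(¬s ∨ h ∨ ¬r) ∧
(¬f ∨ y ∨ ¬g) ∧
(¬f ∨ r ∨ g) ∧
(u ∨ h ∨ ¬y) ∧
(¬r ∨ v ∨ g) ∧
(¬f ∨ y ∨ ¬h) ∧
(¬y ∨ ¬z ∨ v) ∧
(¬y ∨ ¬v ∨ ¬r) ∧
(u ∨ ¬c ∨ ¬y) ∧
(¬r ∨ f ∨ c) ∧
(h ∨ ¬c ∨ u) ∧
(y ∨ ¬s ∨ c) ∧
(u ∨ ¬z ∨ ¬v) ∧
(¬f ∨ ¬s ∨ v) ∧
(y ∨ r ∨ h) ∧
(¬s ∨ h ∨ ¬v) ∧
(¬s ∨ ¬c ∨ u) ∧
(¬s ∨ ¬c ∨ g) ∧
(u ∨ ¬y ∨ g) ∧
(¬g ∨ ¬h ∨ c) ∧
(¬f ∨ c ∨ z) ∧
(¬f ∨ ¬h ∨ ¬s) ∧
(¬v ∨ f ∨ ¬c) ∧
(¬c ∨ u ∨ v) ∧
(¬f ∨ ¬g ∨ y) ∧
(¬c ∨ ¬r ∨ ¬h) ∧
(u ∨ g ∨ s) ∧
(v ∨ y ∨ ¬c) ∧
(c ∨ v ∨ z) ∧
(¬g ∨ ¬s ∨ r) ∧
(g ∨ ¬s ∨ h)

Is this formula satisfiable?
Yes

Yes, the formula is satisfiable.

One satisfying assignment is: r=False, z=False, u=True, c=True, f=False, g=False, y=True, v=False, s=False, h=False

Verification: With this assignment, all 35 clauses evaluate to true.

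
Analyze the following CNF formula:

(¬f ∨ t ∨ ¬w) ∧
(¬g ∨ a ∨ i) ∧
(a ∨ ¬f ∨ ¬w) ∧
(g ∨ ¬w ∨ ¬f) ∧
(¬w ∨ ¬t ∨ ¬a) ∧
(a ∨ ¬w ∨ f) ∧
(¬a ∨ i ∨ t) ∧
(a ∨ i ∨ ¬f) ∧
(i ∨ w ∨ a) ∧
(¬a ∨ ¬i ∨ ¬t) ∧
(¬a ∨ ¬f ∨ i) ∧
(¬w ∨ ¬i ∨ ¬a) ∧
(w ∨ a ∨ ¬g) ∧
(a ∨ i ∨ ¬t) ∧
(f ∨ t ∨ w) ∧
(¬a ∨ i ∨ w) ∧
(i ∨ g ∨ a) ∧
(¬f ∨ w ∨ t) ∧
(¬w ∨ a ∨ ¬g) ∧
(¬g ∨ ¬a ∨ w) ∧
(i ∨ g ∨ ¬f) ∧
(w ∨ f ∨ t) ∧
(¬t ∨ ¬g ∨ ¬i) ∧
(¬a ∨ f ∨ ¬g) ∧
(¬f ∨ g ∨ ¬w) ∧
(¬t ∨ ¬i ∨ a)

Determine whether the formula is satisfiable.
No

No, the formula is not satisfiable.

No assignment of truth values to the variables can make all 26 clauses true simultaneously.

The formula is UNSAT (unsatisfiable).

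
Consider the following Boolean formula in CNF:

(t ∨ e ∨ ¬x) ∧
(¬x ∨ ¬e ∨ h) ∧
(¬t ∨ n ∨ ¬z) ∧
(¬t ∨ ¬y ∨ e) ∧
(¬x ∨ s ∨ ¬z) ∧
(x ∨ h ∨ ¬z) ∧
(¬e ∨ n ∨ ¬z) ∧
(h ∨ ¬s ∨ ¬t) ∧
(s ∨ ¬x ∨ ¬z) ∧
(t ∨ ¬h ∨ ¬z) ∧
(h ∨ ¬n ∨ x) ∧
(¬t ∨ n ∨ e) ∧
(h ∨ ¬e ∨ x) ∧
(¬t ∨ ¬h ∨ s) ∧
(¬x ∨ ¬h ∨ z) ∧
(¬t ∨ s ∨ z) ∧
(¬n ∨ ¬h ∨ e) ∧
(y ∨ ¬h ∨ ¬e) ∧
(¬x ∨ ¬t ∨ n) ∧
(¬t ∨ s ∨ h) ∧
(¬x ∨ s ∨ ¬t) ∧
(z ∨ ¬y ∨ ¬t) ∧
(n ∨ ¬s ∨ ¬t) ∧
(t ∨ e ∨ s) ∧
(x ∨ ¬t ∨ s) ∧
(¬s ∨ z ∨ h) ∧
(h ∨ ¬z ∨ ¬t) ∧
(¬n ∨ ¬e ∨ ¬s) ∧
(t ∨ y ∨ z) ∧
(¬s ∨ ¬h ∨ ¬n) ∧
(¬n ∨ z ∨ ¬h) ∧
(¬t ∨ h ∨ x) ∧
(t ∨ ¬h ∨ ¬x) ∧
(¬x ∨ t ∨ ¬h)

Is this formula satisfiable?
Yes

Yes, the formula is satisfiable.

One satisfying assignment is: z=False, y=True, x=False, s=False, n=False, e=True, h=True, t=False

Verification: With this assignment, all 34 clauses evaluate to true.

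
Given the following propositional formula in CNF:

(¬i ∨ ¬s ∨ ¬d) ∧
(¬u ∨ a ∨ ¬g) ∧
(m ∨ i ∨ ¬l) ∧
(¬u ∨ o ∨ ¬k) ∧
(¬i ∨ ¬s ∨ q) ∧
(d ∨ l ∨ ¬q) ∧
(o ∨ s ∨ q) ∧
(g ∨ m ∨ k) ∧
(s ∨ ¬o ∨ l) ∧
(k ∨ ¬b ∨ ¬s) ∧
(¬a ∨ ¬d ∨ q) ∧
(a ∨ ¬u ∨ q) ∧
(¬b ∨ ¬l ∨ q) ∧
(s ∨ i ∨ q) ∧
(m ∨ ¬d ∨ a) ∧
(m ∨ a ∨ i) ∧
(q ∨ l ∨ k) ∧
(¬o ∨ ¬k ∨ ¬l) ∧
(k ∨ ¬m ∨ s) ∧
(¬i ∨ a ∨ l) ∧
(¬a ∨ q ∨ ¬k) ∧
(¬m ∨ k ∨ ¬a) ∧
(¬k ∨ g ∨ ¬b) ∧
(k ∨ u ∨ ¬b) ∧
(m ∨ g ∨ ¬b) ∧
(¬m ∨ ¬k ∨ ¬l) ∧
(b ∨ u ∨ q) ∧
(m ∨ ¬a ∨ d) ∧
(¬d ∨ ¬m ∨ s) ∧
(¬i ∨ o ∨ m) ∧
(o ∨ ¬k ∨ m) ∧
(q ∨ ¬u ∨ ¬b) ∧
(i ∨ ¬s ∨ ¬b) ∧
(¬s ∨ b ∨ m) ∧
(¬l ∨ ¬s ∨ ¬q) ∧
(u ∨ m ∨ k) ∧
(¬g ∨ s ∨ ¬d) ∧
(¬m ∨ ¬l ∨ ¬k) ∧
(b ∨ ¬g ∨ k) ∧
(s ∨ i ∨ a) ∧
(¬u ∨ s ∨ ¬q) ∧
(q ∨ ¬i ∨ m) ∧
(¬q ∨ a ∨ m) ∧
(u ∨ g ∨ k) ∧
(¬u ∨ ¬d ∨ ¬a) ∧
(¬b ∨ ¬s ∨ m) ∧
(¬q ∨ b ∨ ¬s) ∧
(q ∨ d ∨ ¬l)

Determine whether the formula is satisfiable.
No

No, the formula is not satisfiable.

No assignment of truth values to the variables can make all 48 clauses true simultaneously.

The formula is UNSAT (unsatisfiable).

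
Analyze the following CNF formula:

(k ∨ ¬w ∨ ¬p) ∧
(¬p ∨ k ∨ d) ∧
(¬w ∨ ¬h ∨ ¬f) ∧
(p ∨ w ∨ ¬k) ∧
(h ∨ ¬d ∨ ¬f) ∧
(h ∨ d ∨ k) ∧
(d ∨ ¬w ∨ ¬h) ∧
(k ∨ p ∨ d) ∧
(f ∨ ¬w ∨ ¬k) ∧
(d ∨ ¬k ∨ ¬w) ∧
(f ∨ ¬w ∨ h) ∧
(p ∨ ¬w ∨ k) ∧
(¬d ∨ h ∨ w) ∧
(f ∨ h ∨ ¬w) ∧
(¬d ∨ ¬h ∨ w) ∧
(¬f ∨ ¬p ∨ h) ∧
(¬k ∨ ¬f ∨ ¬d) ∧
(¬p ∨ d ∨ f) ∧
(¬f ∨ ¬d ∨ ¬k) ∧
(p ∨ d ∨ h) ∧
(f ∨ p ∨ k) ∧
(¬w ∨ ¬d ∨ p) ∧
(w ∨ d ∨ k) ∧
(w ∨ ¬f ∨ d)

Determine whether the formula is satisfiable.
No

No, the formula is not satisfiable.

No assignment of truth values to the variables can make all 24 clauses true simultaneously.

The formula is UNSAT (unsatisfiable).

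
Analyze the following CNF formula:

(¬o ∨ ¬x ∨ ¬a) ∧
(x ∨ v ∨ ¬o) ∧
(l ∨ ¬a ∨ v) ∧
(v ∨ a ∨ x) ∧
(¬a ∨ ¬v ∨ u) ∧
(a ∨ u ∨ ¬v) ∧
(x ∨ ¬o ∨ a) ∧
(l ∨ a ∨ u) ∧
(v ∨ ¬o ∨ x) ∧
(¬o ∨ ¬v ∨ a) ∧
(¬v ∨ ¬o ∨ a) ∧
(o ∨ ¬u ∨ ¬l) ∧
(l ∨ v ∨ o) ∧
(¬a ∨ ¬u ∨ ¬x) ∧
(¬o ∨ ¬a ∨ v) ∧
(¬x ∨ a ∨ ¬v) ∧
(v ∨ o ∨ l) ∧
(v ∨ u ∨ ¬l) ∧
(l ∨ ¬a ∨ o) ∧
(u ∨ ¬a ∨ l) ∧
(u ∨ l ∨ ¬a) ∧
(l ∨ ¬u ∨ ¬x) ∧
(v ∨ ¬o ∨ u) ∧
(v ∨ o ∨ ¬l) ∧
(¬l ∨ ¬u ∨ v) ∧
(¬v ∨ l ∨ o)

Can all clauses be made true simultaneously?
Yes

Yes, the formula is satisfiable.

One satisfying assignment is: x=False, a=True, o=True, l=False, u=True, v=True

Verification: With this assignment, all 26 clauses evaluate to true.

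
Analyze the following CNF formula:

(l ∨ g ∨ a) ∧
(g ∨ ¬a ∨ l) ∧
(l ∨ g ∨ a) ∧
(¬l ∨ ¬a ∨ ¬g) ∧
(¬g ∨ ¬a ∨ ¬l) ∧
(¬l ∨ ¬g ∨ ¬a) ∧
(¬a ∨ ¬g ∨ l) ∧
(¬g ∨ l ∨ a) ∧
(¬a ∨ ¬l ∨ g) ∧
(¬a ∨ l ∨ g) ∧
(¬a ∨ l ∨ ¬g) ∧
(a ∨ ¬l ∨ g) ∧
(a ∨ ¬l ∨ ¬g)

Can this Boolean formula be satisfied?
No

No, the formula is not satisfiable.

No assignment of truth values to the variables can make all 13 clauses true simultaneously.

The formula is UNSAT (unsatisfiable).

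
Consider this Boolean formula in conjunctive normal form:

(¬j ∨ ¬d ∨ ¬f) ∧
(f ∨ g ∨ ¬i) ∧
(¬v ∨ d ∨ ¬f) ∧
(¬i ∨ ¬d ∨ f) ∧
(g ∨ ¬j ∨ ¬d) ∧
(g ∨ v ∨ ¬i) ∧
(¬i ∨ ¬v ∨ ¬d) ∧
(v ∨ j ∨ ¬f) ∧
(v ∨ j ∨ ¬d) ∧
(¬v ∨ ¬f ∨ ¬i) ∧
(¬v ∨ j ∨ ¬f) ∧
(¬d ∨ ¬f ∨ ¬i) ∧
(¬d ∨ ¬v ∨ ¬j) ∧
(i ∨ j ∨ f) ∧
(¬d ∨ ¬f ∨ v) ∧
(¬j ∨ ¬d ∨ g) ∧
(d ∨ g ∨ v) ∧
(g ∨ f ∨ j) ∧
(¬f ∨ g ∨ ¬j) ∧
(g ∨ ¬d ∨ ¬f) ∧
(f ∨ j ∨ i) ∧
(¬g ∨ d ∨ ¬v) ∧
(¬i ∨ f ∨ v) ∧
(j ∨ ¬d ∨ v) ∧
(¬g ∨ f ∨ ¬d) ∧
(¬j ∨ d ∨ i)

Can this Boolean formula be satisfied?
Yes

Yes, the formula is satisfiable.

One satisfying assignment is: f=True, d=False, i=True, v=False, g=True, j=True

Verification: With this assignment, all 26 clauses evaluate to true.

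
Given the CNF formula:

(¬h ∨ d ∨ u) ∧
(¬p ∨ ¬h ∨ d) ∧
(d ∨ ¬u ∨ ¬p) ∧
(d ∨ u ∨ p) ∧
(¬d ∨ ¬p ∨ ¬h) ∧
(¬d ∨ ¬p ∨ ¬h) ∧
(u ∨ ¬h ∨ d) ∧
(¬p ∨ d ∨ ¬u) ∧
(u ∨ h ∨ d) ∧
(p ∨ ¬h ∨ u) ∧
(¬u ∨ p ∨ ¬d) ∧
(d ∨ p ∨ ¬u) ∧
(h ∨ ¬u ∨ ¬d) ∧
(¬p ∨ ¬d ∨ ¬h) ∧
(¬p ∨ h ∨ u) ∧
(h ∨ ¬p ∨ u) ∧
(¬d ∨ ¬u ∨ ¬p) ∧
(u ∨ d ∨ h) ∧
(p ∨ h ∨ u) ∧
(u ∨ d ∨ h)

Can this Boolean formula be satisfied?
No

No, the formula is not satisfiable.

No assignment of truth values to the variables can make all 20 clauses true simultaneously.

The formula is UNSAT (unsatisfiable).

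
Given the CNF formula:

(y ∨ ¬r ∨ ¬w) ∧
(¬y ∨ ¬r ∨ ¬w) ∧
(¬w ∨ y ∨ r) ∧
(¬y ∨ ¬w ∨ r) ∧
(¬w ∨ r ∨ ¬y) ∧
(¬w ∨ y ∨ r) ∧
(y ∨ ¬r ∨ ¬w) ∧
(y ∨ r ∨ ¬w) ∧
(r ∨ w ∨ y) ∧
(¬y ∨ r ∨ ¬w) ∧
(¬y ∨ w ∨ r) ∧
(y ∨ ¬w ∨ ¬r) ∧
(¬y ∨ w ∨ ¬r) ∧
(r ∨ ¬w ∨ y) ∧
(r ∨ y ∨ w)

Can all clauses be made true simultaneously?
Yes

Yes, the formula is satisfiable.

One satisfying assignment is: w=False, y=False, r=True

Verification: With this assignment, all 15 clauses evaluate to true.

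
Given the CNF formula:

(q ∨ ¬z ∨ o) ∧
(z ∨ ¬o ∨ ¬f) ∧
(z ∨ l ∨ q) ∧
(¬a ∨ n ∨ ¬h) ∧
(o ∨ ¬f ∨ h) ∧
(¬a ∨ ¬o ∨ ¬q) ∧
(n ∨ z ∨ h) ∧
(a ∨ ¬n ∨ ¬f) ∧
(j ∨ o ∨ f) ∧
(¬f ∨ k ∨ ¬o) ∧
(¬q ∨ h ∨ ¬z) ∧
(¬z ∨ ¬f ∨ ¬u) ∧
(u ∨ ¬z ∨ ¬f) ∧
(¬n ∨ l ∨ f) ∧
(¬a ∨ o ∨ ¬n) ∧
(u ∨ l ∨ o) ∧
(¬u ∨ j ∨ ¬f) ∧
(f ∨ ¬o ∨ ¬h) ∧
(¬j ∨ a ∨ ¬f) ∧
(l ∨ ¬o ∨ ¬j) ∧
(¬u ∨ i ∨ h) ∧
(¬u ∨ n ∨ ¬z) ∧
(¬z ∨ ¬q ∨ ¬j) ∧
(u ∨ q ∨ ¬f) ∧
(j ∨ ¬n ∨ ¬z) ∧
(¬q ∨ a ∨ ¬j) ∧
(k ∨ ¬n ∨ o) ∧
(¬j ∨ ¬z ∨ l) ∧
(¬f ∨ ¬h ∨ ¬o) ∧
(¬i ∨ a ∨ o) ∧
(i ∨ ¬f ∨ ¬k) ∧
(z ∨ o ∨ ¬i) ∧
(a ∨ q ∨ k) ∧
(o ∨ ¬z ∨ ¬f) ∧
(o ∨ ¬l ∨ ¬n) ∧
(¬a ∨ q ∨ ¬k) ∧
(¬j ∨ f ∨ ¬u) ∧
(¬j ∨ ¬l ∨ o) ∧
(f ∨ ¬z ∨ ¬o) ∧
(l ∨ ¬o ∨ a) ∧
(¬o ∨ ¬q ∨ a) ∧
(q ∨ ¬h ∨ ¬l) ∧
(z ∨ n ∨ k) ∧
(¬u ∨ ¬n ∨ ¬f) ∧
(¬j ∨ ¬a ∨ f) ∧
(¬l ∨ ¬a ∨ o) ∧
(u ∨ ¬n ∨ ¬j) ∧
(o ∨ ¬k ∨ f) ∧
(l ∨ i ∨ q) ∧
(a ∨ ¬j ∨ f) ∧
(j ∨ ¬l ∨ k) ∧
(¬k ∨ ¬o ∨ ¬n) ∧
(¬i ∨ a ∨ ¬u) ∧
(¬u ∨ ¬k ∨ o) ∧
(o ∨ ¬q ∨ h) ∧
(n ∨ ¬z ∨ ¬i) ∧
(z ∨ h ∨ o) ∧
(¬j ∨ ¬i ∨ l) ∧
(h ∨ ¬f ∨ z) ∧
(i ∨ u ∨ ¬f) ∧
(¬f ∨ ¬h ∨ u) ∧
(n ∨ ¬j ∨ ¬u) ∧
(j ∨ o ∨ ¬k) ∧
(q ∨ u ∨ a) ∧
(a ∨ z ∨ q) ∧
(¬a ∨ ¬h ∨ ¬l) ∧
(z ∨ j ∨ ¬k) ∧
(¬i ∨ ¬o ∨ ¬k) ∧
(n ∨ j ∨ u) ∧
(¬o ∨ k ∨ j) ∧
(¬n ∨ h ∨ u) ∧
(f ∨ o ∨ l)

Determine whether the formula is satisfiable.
No

No, the formula is not satisfiable.

No assignment of truth values to the variables can make all 72 clauses true simultaneously.

The formula is UNSAT (unsatisfiable).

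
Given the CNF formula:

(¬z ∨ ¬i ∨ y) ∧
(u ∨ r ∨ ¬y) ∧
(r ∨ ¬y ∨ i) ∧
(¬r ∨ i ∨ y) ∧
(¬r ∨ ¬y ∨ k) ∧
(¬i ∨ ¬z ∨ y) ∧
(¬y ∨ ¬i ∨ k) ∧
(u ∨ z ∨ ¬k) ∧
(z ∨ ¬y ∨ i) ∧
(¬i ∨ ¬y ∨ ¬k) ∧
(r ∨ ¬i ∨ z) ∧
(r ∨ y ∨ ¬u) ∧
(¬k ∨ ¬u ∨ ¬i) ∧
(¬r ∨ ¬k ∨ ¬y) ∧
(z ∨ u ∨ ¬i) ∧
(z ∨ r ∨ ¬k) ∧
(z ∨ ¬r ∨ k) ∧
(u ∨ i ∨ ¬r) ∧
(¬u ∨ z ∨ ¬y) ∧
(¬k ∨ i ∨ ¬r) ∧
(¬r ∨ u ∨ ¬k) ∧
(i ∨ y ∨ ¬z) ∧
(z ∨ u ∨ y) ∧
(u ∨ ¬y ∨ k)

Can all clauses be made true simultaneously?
No

No, the formula is not satisfiable.

No assignment of truth values to the variables can make all 24 clauses true simultaneously.

The formula is UNSAT (unsatisfiable).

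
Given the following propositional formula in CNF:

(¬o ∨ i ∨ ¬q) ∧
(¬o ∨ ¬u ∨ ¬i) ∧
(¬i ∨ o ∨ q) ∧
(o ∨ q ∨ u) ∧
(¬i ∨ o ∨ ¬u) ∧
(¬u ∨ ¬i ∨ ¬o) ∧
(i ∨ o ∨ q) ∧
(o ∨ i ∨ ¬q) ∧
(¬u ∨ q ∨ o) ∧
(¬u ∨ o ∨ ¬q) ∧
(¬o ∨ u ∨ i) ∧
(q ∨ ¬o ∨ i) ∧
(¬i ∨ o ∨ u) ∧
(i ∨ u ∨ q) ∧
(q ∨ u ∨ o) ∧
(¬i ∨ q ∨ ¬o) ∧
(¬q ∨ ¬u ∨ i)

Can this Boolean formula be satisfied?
Yes

Yes, the formula is satisfiable.

One satisfying assignment is: o=True, i=True, q=True, u=False

Verification: With this assignment, all 17 clauses evaluate to true.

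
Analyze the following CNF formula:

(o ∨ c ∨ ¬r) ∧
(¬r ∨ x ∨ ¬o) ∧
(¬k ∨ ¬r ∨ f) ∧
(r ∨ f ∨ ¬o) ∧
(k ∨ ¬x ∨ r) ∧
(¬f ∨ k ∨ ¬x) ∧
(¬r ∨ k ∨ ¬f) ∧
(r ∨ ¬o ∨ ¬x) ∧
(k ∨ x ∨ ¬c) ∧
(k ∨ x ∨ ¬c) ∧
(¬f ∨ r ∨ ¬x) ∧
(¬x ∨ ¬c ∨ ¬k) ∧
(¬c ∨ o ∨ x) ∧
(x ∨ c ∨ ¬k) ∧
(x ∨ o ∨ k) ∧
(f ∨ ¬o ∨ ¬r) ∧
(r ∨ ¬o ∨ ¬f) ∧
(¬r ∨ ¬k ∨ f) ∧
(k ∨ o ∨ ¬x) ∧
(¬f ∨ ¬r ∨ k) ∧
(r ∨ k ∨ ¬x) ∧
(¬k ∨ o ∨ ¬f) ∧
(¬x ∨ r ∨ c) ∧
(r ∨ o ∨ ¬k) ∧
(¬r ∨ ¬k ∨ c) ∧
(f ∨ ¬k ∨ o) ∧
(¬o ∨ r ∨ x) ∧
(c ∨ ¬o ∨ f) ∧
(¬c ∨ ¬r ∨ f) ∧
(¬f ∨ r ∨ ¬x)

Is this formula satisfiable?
No

No, the formula is not satisfiable.

No assignment of truth values to the variables can make all 30 clauses true simultaneously.

The formula is UNSAT (unsatisfiable).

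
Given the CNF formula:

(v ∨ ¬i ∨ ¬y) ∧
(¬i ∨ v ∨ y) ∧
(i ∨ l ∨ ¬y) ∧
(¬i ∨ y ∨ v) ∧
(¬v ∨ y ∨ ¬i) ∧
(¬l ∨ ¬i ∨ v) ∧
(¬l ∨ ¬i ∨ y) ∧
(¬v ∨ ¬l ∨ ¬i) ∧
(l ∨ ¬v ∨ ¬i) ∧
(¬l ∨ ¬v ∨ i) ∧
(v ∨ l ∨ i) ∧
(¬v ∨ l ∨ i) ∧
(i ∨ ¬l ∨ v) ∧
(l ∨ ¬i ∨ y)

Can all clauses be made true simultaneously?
No

No, the formula is not satisfiable.

No assignment of truth values to the variables can make all 14 clauses true simultaneously.

The formula is UNSAT (unsatisfiable).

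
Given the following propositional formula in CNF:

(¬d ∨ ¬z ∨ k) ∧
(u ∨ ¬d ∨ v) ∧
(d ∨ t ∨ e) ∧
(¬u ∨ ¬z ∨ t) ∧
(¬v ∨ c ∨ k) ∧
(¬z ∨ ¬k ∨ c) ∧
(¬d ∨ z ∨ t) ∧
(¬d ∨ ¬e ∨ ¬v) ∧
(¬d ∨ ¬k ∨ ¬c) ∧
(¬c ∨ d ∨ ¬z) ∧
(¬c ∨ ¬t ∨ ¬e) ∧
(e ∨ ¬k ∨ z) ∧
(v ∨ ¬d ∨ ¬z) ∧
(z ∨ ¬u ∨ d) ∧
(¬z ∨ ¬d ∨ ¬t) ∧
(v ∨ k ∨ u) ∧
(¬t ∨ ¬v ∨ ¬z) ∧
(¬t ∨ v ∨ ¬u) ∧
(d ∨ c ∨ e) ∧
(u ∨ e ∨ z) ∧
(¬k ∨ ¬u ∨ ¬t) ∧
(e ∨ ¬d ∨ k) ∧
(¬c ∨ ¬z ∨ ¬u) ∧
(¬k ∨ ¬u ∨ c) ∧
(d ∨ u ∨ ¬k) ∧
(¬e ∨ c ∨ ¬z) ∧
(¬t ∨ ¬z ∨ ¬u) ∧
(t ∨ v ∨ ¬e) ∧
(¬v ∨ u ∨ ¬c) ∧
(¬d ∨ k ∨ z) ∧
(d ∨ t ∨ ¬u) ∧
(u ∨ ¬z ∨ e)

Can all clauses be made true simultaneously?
No

No, the formula is not satisfiable.

No assignment of truth values to the variables can make all 32 clauses true simultaneously.

The formula is UNSAT (unsatisfiable).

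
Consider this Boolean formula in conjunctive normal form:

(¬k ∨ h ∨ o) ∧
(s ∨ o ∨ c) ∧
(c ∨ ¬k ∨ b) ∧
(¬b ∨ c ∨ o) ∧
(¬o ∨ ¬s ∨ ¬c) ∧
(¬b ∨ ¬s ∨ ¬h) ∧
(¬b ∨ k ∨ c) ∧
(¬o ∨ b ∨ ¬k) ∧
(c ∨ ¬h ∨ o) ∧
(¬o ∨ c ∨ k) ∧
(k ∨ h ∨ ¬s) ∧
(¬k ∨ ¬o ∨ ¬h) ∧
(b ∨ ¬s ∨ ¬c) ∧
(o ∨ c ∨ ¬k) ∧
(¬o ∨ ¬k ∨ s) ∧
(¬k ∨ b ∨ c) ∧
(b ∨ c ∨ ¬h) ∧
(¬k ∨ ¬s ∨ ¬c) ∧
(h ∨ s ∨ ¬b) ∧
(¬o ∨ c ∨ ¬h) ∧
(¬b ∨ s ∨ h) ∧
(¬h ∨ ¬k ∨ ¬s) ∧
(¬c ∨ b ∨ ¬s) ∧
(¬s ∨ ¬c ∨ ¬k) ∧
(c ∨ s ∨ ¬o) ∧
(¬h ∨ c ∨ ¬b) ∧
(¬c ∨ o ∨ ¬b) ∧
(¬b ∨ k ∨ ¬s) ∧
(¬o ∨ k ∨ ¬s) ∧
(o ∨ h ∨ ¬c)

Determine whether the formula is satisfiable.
Yes

Yes, the formula is satisfiable.

One satisfying assignment is: o=True, k=True, c=False, h=False, s=True, b=True

Verification: With this assignment, all 30 clauses evaluate to true.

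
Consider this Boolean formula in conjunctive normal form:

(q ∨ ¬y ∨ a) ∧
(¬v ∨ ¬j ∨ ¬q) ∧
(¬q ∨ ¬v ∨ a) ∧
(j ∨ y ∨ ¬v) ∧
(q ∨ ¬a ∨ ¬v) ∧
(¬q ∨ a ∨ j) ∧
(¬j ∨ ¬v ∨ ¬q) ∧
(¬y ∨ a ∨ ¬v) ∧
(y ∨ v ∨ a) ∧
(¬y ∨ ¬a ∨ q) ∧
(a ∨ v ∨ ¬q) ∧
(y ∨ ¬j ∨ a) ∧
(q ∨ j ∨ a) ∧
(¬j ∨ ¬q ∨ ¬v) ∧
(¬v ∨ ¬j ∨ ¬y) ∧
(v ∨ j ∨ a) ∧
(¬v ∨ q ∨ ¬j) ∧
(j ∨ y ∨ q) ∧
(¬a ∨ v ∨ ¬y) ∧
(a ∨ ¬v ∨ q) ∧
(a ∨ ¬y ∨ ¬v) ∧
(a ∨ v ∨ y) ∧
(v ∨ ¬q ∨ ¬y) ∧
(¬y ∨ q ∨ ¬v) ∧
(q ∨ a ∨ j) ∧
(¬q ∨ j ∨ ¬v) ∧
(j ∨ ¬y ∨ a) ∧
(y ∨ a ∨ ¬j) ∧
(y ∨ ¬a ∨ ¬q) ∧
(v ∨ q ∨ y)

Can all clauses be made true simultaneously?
No

No, the formula is not satisfiable.

No assignment of truth values to the variables can make all 30 clauses true simultaneously.

The formula is UNSAT (unsatisfiable).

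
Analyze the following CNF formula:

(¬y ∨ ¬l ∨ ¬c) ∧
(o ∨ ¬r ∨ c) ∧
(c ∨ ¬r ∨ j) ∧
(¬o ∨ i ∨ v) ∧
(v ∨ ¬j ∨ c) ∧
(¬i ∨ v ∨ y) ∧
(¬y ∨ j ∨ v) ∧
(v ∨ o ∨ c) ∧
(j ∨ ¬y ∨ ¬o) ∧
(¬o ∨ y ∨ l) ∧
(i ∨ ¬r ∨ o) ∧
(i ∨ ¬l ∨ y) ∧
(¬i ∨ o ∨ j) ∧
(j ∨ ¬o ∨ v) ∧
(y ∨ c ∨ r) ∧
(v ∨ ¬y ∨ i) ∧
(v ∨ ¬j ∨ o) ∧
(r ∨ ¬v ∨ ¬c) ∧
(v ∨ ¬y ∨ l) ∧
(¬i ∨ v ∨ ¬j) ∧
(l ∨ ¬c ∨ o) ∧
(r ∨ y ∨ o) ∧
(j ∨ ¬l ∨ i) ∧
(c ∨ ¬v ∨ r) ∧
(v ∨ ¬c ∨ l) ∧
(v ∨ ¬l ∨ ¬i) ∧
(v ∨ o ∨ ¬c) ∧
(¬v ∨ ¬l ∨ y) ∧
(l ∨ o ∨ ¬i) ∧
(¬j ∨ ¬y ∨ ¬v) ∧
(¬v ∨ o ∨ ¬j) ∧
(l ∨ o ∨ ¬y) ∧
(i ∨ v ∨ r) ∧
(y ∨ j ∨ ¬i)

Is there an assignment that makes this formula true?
No

No, the formula is not satisfiable.

No assignment of truth values to the variables can make all 34 clauses true simultaneously.

The formula is UNSAT (unsatisfiable).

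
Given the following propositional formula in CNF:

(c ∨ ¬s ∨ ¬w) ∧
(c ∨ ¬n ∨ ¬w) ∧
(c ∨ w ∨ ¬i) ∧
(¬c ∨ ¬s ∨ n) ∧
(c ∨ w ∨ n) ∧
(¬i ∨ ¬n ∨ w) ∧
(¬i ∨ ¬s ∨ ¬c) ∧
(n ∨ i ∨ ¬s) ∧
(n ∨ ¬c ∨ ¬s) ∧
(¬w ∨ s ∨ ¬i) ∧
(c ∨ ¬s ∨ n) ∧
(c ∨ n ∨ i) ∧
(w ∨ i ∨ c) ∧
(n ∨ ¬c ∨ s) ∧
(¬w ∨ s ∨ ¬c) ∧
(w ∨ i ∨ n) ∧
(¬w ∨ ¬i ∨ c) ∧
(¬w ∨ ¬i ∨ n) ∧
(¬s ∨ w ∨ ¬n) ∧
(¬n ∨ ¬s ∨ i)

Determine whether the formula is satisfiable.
Yes

Yes, the formula is satisfiable.

One satisfying assignment is: i=False, s=False, c=True, n=True, w=False

Verification: With this assignment, all 20 clauses evaluate to true.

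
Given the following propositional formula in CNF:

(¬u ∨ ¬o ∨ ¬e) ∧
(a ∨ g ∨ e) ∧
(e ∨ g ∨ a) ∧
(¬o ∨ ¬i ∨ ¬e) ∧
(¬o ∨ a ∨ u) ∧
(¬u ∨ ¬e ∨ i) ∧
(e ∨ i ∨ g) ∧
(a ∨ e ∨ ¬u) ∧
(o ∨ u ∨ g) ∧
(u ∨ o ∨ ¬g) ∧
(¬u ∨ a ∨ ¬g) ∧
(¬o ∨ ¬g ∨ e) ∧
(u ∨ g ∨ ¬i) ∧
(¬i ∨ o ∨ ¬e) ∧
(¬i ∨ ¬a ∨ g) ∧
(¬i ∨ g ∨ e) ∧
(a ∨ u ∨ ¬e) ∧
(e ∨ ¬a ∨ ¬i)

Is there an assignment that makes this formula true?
Yes

Yes, the formula is satisfiable.

One satisfying assignment is: o=False, u=True, i=False, g=True, a=True, e=False

Verification: With this assignment, all 18 clauses evaluate to true.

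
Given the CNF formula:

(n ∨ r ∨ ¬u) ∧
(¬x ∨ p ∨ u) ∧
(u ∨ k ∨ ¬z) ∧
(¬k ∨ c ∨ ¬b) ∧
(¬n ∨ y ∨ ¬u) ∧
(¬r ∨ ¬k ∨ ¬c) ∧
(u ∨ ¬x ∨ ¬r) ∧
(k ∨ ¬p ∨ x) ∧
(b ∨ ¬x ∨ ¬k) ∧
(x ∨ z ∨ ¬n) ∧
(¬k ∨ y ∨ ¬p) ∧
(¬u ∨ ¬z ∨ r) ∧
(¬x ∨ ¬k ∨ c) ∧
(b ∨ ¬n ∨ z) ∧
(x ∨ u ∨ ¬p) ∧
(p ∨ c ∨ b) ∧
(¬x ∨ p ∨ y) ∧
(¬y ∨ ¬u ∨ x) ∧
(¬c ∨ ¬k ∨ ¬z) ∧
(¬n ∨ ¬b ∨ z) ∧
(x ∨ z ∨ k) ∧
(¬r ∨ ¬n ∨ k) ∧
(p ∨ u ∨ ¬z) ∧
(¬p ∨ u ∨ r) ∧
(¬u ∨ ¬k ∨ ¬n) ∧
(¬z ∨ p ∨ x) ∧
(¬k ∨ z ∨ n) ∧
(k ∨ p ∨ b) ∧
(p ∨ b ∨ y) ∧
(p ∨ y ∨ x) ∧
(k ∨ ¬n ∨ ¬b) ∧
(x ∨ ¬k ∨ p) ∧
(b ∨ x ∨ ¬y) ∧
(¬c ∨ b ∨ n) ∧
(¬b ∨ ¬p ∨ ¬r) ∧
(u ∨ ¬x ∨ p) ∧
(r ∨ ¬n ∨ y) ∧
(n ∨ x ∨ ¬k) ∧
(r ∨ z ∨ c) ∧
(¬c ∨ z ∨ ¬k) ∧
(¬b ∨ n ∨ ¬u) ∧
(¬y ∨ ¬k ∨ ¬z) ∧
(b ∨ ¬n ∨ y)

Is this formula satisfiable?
Yes

Yes, the formula is satisfiable.

One satisfying assignment is: y=False, b=False, r=True, z=False, c=False, p=True, n=False, x=True, k=False, u=True

Verification: With this assignment, all 43 clauses evaluate to true.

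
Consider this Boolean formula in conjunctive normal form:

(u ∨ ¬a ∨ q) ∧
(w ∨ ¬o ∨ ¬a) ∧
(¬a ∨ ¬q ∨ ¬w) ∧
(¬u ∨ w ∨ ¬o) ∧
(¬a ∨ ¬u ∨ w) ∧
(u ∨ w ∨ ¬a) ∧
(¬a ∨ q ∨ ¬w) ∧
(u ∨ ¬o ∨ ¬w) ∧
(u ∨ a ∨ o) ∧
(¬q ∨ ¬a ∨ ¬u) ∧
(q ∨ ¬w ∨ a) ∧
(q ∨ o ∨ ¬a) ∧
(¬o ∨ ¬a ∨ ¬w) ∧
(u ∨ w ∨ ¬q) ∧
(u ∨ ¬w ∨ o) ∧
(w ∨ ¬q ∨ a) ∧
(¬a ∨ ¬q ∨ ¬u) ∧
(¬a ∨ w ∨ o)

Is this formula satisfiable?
Yes

Yes, the formula is satisfiable.

One satisfying assignment is: o=False, u=True, w=False, a=False, q=False

Verification: With this assignment, all 18 clauses evaluate to true.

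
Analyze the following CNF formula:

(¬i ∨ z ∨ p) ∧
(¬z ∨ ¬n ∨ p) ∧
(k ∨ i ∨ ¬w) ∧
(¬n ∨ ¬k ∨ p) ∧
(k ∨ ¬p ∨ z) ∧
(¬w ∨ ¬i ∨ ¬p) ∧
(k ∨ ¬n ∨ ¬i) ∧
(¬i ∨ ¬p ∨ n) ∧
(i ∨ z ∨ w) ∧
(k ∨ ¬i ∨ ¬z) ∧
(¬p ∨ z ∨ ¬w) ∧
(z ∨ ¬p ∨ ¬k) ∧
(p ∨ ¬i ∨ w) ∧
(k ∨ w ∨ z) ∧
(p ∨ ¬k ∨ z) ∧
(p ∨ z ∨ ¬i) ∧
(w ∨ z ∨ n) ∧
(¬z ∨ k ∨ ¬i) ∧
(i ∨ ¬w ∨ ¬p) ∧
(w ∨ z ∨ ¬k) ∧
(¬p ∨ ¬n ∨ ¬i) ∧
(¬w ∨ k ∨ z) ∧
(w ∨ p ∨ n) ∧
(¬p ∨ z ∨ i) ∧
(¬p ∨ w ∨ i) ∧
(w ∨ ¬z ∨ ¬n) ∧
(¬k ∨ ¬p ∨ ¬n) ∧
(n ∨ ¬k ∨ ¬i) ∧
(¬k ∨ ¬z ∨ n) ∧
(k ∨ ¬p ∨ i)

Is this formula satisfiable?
No

No, the formula is not satisfiable.

No assignment of truth values to the variables can make all 30 clauses true simultaneously.

The formula is UNSAT (unsatisfiable).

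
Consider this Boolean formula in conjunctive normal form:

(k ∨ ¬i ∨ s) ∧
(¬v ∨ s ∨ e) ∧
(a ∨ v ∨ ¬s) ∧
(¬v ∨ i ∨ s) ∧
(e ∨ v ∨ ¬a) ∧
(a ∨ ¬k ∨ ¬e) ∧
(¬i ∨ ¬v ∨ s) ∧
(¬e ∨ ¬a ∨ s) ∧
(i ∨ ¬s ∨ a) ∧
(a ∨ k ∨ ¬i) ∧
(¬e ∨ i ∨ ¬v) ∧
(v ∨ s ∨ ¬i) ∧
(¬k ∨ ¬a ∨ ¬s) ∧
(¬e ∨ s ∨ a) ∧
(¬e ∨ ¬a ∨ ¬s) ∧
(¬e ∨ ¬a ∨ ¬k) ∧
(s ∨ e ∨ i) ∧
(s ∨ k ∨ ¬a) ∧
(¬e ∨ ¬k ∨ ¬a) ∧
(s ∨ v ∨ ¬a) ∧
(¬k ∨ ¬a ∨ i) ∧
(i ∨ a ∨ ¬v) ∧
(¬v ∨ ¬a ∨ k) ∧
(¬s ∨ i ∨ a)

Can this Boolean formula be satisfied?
Yes

Yes, the formula is satisfiable.

One satisfying assignment is: v=True, s=True, a=False, i=True, e=False, k=True

Verification: With this assignment, all 24 clauses evaluate to true.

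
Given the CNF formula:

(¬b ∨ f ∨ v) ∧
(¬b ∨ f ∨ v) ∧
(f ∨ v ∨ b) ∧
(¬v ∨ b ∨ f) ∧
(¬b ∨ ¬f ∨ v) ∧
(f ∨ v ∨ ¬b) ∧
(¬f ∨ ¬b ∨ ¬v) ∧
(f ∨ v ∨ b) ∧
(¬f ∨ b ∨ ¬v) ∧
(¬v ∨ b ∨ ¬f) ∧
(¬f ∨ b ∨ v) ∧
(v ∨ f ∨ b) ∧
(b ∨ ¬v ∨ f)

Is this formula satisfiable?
Yes

Yes, the formula is satisfiable.

One satisfying assignment is: v=True, b=True, f=False

Verification: With this assignment, all 13 clauses evaluate to true.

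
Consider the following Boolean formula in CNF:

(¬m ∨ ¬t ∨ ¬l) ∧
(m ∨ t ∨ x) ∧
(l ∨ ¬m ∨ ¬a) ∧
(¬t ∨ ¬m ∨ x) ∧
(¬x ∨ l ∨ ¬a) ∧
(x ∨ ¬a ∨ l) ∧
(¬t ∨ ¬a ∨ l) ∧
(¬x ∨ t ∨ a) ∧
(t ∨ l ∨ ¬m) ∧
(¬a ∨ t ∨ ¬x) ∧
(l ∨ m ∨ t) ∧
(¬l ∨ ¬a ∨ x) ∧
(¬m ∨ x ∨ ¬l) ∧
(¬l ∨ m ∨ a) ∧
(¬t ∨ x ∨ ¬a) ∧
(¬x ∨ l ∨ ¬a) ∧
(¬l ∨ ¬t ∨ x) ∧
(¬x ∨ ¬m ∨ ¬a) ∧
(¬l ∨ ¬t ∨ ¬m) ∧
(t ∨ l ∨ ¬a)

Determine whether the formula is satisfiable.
Yes

Yes, the formula is satisfiable.

One satisfying assignment is: x=False, a=False, l=False, t=True, m=False

Verification: With this assignment, all 20 clauses evaluate to true.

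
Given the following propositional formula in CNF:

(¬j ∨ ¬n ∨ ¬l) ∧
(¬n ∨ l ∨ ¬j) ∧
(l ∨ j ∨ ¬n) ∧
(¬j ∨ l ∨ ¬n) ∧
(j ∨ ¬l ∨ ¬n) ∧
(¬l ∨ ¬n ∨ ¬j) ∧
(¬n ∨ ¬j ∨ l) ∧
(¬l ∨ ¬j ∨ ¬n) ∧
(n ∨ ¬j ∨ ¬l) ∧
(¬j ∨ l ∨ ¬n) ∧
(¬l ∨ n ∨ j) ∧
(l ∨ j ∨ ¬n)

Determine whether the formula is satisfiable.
Yes

Yes, the formula is satisfiable.

One satisfying assignment is: n=False, l=False, j=False

Verification: With this assignment, all 12 clauses evaluate to true.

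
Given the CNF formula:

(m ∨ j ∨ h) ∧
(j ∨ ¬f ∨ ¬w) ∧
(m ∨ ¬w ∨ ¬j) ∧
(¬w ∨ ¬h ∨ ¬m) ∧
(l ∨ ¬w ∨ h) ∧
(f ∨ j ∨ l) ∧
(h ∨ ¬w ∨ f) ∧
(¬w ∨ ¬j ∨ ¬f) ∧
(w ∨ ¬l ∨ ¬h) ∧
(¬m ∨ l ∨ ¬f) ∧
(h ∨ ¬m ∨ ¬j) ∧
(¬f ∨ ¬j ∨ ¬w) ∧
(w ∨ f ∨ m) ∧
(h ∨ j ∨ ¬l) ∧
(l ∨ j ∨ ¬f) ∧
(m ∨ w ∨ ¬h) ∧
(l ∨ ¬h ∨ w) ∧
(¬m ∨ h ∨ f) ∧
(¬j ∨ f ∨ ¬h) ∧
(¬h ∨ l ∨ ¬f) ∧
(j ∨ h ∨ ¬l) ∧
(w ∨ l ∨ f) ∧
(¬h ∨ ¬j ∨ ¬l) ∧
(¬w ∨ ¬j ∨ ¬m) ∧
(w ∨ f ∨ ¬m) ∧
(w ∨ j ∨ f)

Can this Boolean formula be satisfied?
Yes

Yes, the formula is satisfiable.

One satisfying assignment is: m=False, w=False, l=False, j=True, f=True, h=False

Verification: With this assignment, all 26 clauses evaluate to true.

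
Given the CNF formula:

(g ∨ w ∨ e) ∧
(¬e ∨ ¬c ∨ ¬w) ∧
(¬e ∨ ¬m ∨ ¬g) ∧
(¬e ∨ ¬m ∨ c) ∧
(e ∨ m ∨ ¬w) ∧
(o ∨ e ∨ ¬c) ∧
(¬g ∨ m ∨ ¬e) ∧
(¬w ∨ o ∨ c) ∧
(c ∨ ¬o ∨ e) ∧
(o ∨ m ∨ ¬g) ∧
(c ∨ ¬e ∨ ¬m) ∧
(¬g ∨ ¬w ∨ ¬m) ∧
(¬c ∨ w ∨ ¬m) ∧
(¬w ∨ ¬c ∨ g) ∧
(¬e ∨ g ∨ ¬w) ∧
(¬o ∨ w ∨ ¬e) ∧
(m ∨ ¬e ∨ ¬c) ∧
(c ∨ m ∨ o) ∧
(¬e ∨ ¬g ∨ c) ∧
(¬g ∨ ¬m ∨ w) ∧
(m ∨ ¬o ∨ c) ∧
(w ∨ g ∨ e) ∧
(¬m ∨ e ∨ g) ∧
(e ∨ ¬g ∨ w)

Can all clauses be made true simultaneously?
No

No, the formula is not satisfiable.

No assignment of truth values to the variables can make all 24 clauses true simultaneously.

The formula is UNSAT (unsatisfiable).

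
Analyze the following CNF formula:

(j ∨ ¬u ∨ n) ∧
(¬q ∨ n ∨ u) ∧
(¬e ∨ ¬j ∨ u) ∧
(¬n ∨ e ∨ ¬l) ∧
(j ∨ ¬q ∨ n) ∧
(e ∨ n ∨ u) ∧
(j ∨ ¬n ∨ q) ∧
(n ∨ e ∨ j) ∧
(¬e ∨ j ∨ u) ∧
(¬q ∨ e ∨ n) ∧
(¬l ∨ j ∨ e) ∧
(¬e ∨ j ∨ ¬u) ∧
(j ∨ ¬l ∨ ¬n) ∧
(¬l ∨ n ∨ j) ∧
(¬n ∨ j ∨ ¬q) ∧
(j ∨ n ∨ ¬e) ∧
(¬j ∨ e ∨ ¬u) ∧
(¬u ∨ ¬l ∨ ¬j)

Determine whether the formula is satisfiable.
Yes

Yes, the formula is satisfiable.

One satisfying assignment is: u=False, j=True, n=True, e=False, q=False, l=False

Verification: With this assignment, all 18 clauses evaluate to true.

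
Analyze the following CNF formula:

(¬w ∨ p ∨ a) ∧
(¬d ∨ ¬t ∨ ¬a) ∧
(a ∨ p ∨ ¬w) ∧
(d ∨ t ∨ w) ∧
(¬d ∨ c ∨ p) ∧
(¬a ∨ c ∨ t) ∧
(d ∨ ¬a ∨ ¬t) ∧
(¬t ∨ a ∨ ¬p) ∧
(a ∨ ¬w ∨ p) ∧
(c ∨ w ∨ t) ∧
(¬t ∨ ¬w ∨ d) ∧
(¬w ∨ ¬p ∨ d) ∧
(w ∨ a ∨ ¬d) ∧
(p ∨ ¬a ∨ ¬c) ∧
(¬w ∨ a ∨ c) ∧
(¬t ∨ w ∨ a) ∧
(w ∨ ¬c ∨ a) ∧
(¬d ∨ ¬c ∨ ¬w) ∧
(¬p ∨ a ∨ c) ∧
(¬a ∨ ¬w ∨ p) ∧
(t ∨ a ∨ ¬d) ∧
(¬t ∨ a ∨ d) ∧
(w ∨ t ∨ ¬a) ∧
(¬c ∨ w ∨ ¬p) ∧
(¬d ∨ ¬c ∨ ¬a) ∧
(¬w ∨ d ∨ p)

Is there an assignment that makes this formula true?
No

No, the formula is not satisfiable.

No assignment of truth values to the variables can make all 26 clauses true simultaneously.

The formula is UNSAT (unsatisfiable).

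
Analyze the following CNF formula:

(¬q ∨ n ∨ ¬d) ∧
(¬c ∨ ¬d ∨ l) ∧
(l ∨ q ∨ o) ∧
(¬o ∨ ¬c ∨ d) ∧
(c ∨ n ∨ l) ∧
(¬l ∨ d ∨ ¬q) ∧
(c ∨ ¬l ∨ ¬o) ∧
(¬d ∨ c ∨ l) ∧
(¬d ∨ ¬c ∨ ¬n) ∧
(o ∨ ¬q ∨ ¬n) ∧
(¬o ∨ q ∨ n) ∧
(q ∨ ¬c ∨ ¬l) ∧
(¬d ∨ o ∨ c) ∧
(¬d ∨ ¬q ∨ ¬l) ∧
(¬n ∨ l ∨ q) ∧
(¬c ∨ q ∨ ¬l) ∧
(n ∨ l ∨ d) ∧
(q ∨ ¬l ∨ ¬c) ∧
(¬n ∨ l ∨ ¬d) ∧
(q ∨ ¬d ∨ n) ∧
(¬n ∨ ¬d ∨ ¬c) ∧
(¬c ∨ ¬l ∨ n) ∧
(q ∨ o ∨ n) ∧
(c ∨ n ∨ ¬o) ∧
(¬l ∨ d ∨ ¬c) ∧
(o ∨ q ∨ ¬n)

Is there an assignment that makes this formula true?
Yes

Yes, the formula is satisfiable.

One satisfying assignment is: d=False, q=True, c=False, n=True, o=True, l=False

Verification: With this assignment, all 26 clauses evaluate to true.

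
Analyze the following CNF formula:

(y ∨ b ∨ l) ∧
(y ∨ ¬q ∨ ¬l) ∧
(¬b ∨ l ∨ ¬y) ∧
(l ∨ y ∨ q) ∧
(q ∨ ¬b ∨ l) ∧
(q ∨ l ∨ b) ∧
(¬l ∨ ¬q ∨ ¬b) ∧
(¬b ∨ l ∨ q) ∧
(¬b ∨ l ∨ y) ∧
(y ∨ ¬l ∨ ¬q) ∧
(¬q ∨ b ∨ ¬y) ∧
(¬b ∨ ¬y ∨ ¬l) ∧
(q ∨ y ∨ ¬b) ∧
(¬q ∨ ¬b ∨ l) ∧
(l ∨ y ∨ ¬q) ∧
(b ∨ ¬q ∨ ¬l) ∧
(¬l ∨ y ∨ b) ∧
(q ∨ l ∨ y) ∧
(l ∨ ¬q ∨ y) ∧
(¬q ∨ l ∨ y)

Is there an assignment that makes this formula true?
Yes

Yes, the formula is satisfiable.

One satisfying assignment is: q=False, y=True, l=True, b=False

Verification: With this assignment, all 20 clauses evaluate to true.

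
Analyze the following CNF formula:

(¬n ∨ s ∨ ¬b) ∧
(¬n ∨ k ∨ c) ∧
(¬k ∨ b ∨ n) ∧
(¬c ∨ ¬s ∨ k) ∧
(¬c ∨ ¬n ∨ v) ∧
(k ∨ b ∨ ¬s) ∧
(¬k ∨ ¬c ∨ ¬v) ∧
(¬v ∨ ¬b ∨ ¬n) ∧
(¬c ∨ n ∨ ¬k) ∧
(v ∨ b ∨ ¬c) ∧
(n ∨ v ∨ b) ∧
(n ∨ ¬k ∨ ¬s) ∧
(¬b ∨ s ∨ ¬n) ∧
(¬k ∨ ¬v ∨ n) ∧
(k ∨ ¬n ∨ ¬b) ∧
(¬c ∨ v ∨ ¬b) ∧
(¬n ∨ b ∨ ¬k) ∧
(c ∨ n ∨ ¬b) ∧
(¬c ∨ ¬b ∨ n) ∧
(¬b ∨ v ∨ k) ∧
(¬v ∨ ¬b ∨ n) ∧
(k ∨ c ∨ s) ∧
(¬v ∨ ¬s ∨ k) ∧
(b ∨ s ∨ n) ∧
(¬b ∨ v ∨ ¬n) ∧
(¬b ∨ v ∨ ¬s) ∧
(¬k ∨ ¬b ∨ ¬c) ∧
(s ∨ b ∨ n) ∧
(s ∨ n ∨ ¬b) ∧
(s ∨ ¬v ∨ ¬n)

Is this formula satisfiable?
No

No, the formula is not satisfiable.

No assignment of truth values to the variables can make all 30 clauses true simultaneously.

The formula is UNSAT (unsatisfiable).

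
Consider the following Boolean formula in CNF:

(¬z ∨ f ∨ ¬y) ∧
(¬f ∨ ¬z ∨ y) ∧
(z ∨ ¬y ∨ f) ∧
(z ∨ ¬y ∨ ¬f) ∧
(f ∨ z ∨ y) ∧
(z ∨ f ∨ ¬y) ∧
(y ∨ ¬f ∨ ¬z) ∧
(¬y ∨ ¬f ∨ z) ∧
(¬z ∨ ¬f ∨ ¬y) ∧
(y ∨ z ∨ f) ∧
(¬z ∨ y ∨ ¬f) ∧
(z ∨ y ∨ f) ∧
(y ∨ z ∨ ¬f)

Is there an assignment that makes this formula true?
Yes

Yes, the formula is satisfiable.

One satisfying assignment is: y=False, z=True, f=False

Verification: With this assignment, all 13 clauses evaluate to true.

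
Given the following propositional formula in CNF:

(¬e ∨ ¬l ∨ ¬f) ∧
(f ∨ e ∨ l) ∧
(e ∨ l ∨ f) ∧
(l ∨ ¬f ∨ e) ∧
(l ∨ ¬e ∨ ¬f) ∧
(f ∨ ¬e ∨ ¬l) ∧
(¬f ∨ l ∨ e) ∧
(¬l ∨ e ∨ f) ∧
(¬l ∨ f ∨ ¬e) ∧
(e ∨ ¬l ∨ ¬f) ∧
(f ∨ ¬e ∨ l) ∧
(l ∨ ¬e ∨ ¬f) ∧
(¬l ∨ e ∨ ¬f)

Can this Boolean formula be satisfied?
No

No, the formula is not satisfiable.

No assignment of truth values to the variables can make all 13 clauses true simultaneously.

The formula is UNSAT (unsatisfiable).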